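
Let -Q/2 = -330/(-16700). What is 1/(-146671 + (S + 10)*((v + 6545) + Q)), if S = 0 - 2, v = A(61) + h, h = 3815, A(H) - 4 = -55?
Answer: -835/53606429 ≈ -1.5576e-5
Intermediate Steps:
A(H) = -51 (A(H) = 4 - 55 = -51)
v = 3764 (v = -51 + 3815 = 3764)
S = -2
Q = -33/835 (Q = -(-660)/(-16700) = -(-660)*(-1)/16700 = -2*33/1670 = -33/835 ≈ -0.039521)
1/(-146671 + (S + 10)*((v + 6545) + Q)) = 1/(-146671 + (-2 + 10)*((3764 + 6545) - 33/835)) = 1/(-146671 + 8*(10309 - 33/835)) = 1/(-146671 + 8*(8607982/835)) = 1/(-146671 + 68863856/835) = 1/(-53606429/835) = -835/53606429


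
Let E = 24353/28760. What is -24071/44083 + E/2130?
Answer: -20753338331/38034812400 ≈ -0.54564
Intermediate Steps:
E = 24353/28760 (E = 24353*(1/28760) = 24353/28760 ≈ 0.84677)
-24071/44083 + E/2130 = -24071/44083 + (24353/28760)/2130 = -24071*1/44083 + (24353/28760)*(1/2130) = -24071/44083 + 343/862800 = -20753338331/38034812400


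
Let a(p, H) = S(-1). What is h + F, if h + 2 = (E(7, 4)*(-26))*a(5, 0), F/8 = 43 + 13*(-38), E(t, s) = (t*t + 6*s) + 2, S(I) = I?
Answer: -1660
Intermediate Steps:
a(p, H) = -1
E(t, s) = 2 + t**2 + 6*s (E(t, s) = (t**2 + 6*s) + 2 = 2 + t**2 + 6*s)
F = -3608 (F = 8*(43 + 13*(-38)) = 8*(43 - 494) = 8*(-451) = -3608)
h = 1948 (h = -2 + ((2 + 7**2 + 6*4)*(-26))*(-1) = -2 + ((2 + 49 + 24)*(-26))*(-1) = -2 + (75*(-26))*(-1) = -2 - 1950*(-1) = -2 + 1950 = 1948)
h + F = 1948 - 3608 = -1660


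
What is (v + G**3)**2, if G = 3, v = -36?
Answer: 81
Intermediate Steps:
(v + G**3)**2 = (-36 + 3**3)**2 = (-36 + 27)**2 = (-9)**2 = 81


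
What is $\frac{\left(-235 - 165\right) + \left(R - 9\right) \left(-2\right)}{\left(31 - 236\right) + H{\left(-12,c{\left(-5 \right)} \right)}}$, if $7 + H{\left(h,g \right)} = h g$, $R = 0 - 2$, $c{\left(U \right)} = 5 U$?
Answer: $- \frac{189}{44} \approx -4.2955$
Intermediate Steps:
$R = -2$ ($R = 0 - 2 = -2$)
$H{\left(h,g \right)} = -7 + g h$ ($H{\left(h,g \right)} = -7 + h g = -7 + g h$)
$\frac{\left(-235 - 165\right) + \left(R - 9\right) \left(-2\right)}{\left(31 - 236\right) + H{\left(-12,c{\left(-5 \right)} \right)}} = \frac{\left(-235 - 165\right) + \left(-2 - 9\right) \left(-2\right)}{\left(31 - 236\right) - \left(7 - 5 \left(-5\right) \left(-12\right)\right)} = \frac{-400 - -22}{\left(31 - 236\right) - -293} = \frac{-400 + 22}{-205 + \left(-7 + 300\right)} = - \frac{378}{-205 + 293} = - \frac{378}{88} = \left(-378\right) \frac{1}{88} = - \frac{189}{44}$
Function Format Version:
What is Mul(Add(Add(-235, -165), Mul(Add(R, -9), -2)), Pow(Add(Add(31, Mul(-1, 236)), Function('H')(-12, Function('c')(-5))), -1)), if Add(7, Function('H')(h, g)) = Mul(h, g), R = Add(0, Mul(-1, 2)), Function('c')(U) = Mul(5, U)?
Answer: Rational(-189, 44) ≈ -4.2955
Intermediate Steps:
R = -2 (R = Add(0, -2) = -2)
Function('H')(h, g) = Add(-7, Mul(g, h)) (Function('H')(h, g) = Add(-7, Mul(h, g)) = Add(-7, Mul(g, h)))
Mul(Add(Add(-235, -165), Mul(Add(R, -9), -2)), Pow(Add(Add(31, Mul(-1, 236)), Function('H')(-12, Function('c')(-5))), -1)) = Mul(Add(Add(-235, -165), Mul(Add(-2, -9), -2)), Pow(Add(Add(31, Mul(-1, 236)), Add(-7, Mul(Mul(5, -5), -12))), -1)) = Mul(Add(-400, Mul(-11, -2)), Pow(Add(Add(31, -236), Add(-7, Mul(-25, -12))), -1)) = Mul(Add(-400, 22), Pow(Add(-205, Add(-7, 300)), -1)) = Mul(-378, Pow(Add(-205, 293), -1)) = Mul(-378, Pow(88, -1)) = Mul(-378, Rational(1, 88)) = Rational(-189, 44)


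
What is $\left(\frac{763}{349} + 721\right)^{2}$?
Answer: $\frac{63701721664}{121801} \approx 5.23 \cdot 10^{5}$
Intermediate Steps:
$\left(\frac{763}{349} + 721\right)^{2} = \left(\frac{252392}{349}\right)^{2} = \frac{63701721664}{121801}$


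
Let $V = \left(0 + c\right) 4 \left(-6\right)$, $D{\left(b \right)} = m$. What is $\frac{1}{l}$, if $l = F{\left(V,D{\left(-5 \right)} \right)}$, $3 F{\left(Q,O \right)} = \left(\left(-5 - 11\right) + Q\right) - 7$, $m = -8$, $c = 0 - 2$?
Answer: $\frac{3}{25} \approx 0.12$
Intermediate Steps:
$c = -2$ ($c = 0 - 2 = -2$)
$D{\left(b \right)} = -8$
$V = 48$ ($V = \left(0 - 2\right) 4 \left(-6\right) = \left(-2\right) 4 \left(-6\right) = \left(-8\right) \left(-6\right) = 48$)
$F{\left(Q,O \right)} = - \frac{23}{3} + \frac{Q}{3}$ ($F{\left(Q,O \right)} = \frac{\left(\left(-5 - 11\right) + Q\right) - 7}{3} = \frac{\left(-16 + Q\right) - 7}{3} = \frac{-23 + Q}{3} = - \frac{23}{3} + \frac{Q}{3}$)
$l = \frac{25}{3}$ ($l = - \frac{23}{3} + \frac{1}{3} \cdot 48 = - \frac{23}{3} + 16 = \frac{25}{3} \approx 8.3333$)
$\frac{1}{l} = \frac{1}{\frac{25}{3}} = \frac{3}{25}$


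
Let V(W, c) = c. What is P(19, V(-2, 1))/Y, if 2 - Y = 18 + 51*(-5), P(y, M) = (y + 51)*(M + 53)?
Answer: 3780/239 ≈ 15.816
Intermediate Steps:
P(y, M) = (51 + y)*(53 + M)
Y = 239 (Y = 2 - (18 + 51*(-5)) = 2 - (18 - 255) = 2 - 1*(-237) = 2 + 237 = 239)
P(19, V(-2, 1))/Y = (2703 + 51*1 + 53*19 + 1*19)/239 = (2703 + 51 + 1007 + 19)*(1/239) = 3780*(1/239) = 3780/239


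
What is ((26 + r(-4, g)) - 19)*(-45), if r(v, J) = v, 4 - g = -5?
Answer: -135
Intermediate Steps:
g = 9 (g = 4 - 1*(-5) = 4 + 5 = 9)
((26 + r(-4, g)) - 19)*(-45) = ((26 - 4) - 19)*(-45) = (22 - 19)*(-45) = 3*(-45) = -135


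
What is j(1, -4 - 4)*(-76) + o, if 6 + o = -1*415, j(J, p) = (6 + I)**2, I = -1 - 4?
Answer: -497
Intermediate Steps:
I = -5
j(J, p) = 1 (j(J, p) = (6 - 5)**2 = 1**2 = 1)
o = -421 (o = -6 - 1*415 = -6 - 415 = -421)
j(1, -4 - 4)*(-76) + o = 1*(-76) - 421 = -76 - 421 = -497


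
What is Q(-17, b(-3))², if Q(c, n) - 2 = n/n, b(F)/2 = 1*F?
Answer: 9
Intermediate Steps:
b(F) = 2*F (b(F) = 2*(1*F) = 2*F)
Q(c, n) = 3 (Q(c, n) = 2 + n/n = 2 + 1 = 3)
Q(-17, b(-3))² = 3² = 9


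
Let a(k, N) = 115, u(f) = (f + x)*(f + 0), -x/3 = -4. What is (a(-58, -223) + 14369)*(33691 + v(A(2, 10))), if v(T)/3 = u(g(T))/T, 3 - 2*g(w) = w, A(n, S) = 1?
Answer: 488545320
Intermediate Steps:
x = 12 (x = -3*(-4) = 12)
g(w) = 3/2 - w/2
u(f) = f*(12 + f) (u(f) = (f + 12)*(f + 0) = (12 + f)*f = f*(12 + f))
v(T) = 3*(3/2 - T/2)*(27/2 - T/2)/T (v(T) = 3*(((3/2 - T/2)*(12 + (3/2 - T/2)))/T) = 3*(((3/2 - T/2)*(27/2 - T/2))/T) = 3*((3/2 - T/2)*(27/2 - T/2)/T) = 3*(3/2 - T/2)*(27/2 - T/2)/T)
(a(-58, -223) + 14369)*(33691 + v(A(2, 10))) = (115 + 14369)*(33691 + (¾)*(-27 + 1)*(-3 + 1)/1) = 14484*(33691 + (¾)*1*(-26)*(-2)) = 14484*(33691 + 39) = 14484*33730 = 488545320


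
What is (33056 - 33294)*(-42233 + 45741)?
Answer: -834904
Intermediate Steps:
(33056 - 33294)*(-42233 + 45741) = -238*3508 = -834904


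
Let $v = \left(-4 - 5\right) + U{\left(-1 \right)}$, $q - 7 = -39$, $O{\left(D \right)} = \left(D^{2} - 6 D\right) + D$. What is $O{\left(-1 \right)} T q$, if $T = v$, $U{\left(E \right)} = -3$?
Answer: $2304$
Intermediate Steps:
$O{\left(D \right)} = D^{2} - 5 D$
$q = -32$ ($q = 7 - 39 = -32$)
$v = -12$ ($v = \left(-4 - 5\right) - 3 = -9 - 3 = -12$)
$T = -12$
$O{\left(-1 \right)} T q = - (-5 - 1) \left(-12\right) \left(-32\right) = \left(-1\right) \left(-6\right) \left(-12\right) \left(-32\right) = 6 \left(-12\right) \left(-32\right) = \left(-72\right) \left(-32\right) = 2304$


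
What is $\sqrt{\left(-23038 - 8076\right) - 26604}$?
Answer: $i \sqrt{57718} \approx 240.25 i$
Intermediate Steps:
$\sqrt{\left(-23038 - 8076\right) - 26604} = \sqrt{-31114 - 26604} = \sqrt{-57718} = i \sqrt{57718}$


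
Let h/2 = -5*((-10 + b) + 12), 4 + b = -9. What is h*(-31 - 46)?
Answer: -8470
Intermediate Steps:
b = -13 (b = -4 - 9 = -13)
h = 110 (h = 2*(-5*((-10 - 13) + 12)) = 2*(-5*(-23 + 12)) = 2*(-5*(-11)) = 2*55 = 110)
h*(-31 - 46) = 110*(-31 - 46) = 110*(-77) = -8470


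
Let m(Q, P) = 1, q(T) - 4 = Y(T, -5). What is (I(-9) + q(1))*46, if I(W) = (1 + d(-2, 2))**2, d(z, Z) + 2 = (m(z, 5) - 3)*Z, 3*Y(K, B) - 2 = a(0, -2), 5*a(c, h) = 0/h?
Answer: 4094/3 ≈ 1364.7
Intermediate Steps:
a(c, h) = 0 (a(c, h) = (0/h)/5 = (1/5)*0 = 0)
Y(K, B) = 2/3 (Y(K, B) = 2/3 + (1/3)*0 = 2/3 + 0 = 2/3)
q(T) = 14/3 (q(T) = 4 + 2/3 = 14/3)
d(z, Z) = -2 - 2*Z (d(z, Z) = -2 + (1 - 3)*Z = -2 - 2*Z)
I(W) = 25 (I(W) = (1 + (-2 - 2*2))**2 = (1 + (-2 - 4))**2 = (1 - 6)**2 = (-5)**2 = 25)
(I(-9) + q(1))*46 = (25 + 14/3)*46 = (89/3)*46 = 4094/3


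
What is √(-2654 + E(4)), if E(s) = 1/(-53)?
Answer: I*√7455139/53 ≈ 51.517*I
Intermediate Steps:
E(s) = -1/53
√(-2654 + E(4)) = √(-2654 - 1/53) = √(-140663/53) = I*√7455139/53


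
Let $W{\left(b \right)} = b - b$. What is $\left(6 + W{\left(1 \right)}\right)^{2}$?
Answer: $36$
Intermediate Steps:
$W{\left(b \right)} = 0$
$\left(6 + W{\left(1 \right)}\right)^{2} = \left(6 + 0\right)^{2} = 6^{2} = 36$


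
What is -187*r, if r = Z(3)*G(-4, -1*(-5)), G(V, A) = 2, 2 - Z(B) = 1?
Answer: -374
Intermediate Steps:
Z(B) = 1 (Z(B) = 2 - 1*1 = 2 - 1 = 1)
r = 2 (r = 1*2 = 2)
-187*r = -187*2 = -374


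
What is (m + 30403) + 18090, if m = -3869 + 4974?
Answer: 49598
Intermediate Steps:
m = 1105
(m + 30403) + 18090 = (1105 + 30403) + 18090 = 31508 + 18090 = 49598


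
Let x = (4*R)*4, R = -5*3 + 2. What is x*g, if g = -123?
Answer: 25584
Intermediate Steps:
R = -13 (R = -15 + 2 = -13)
x = -208 (x = (4*(-13))*4 = -52*4 = -208)
x*g = -208*(-123) = 25584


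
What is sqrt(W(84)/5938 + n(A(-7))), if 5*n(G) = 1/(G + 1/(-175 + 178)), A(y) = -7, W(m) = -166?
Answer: I*sqrt(51087583)/29690 ≈ 0.24074*I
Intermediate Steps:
n(G) = 1/(5*(1/3 + G)) (n(G) = 1/(5*(G + 1/(-175 + 178))) = 1/(5*(G + 1/3)) = 1/(5*(1/3 + G)))
sqrt(W(84)/5938 + n(A(-7))) = sqrt(-166/5938 + 3/(5*(1 + 3*(-7)))) = sqrt(-166*1/5938 + 3/(5*(1 - 21))) = sqrt(-83/2969 + (3/5)/(-20)) = sqrt(-83/2969 + (3/5)*(-1/20)) = sqrt(-83/2969 - 3/100) = sqrt(-17207/296900) = I*sqrt(51087583)/29690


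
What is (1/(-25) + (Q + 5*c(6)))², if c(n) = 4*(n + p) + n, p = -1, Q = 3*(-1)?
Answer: 10074276/625 ≈ 16119.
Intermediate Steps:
Q = -3
c(n) = -4 + 5*n (c(n) = 4*(n - 1) + n = 4*(-1 + n) + n = (-4 + 4*n) + n = -4 + 5*n)
(1/(-25) + (Q + 5*c(6)))² = (1/(-25) + (-3 + 5*(-4 + 5*6)))² = (-1/25 + (-3 + 5*(-4 + 30)))² = (-1/25 + (-3 + 5*26))² = (-1/25 + (-3 + 130))² = (-1/25 + 127)² = (3174/25)² = 10074276/625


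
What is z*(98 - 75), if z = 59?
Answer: 1357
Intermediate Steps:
z*(98 - 75) = 59*(98 - 75) = 59*23 = 1357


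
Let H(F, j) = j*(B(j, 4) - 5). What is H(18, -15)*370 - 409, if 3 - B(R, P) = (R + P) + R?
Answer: -133609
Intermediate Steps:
B(R, P) = 3 - P - 2*R (B(R, P) = 3 - ((R + P) + R) = 3 - ((P + R) + R) = 3 - (P + 2*R) = 3 + (-P - 2*R) = 3 - P - 2*R)
H(F, j) = j*(-6 - 2*j) (H(F, j) = j*((3 - 1*4 - 2*j) - 5) = j*((3 - 4 - 2*j) - 5) = j*((-1 - 2*j) - 5) = j*(-6 - 2*j))
H(18, -15)*370 - 409 = -2*(-15)*(3 - 15)*370 - 409 = -2*(-15)*(-12)*370 - 409 = -360*370 - 409 = -133200 - 409 = -133609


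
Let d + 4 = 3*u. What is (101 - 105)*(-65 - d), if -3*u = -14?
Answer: 300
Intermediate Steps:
u = 14/3 (u = -1/3*(-14) = 14/3 ≈ 4.6667)
d = 10 (d = -4 + 3*(14/3) = -4 + 14 = 10)
(101 - 105)*(-65 - d) = (101 - 105)*(-65 - 1*10) = -4*(-65 - 10) = -4*(-75) = 300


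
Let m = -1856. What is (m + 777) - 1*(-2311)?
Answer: 1232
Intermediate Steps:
(m + 777) - 1*(-2311) = (-1856 + 777) - 1*(-2311) = -1079 + 2311 = 1232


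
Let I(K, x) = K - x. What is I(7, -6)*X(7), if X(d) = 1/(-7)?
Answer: -13/7 ≈ -1.8571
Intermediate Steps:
X(d) = -⅐
I(7, -6)*X(7) = (7 - 1*(-6))*(-⅐) = (7 + 6)*(-⅐) = 13*(-⅐) = -13/7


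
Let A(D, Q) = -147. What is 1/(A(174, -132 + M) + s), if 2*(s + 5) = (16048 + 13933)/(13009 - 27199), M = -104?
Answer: -28380/4343741 ≈ -0.0065335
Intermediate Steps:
s = -171881/28380 (s = -5 + ((16048 + 13933)/(13009 - 27199))/2 = -5 + (29981/(-14190))/2 = -5 + (29981*(-1/14190))/2 = -5 + (½)*(-29981/14190) = -5 - 29981/28380 = -171881/28380 ≈ -6.0564)
1/(A(174, -132 + M) + s) = 1/(-147 - 171881/28380) = 1/(-4343741/28380) = -28380/4343741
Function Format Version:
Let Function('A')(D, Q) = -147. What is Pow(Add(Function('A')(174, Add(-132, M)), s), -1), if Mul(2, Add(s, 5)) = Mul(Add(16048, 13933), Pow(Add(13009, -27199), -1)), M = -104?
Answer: Rational(-28380, 4343741) ≈ -0.0065335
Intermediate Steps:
s = Rational(-171881, 28380) (s = Add(-5, Mul(Rational(1, 2), Mul(Add(16048, 13933), Pow(Add(13009, -27199), -1)))) = Add(-5, Mul(Rational(1, 2), Mul(29981, Pow(-14190, -1)))) = Add(-5, Mul(Rational(1, 2), Mul(29981, Rational(-1, 14190)))) = Add(-5, Mul(Rational(1, 2), Rational(-29981, 14190))) = Add(-5, Rational(-29981, 28380)) = Rational(-171881, 28380) ≈ -6.0564)
Pow(Add(Function('A')(174, Add(-132, M)), s), -1) = Pow(Add(-147, Rational(-171881, 28380)), -1) = Pow(Rational(-4343741, 28380), -1) = Rational(-28380, 4343741)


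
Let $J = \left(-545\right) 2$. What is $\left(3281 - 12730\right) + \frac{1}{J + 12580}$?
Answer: $- \frac{108569009}{11490} \approx -9449.0$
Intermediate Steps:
$J = -1090$
$\left(3281 - 12730\right) + \frac{1}{J + 12580} = \left(3281 - 12730\right) + \frac{1}{-1090 + 12580} = \left(3281 - 12730\right) + \frac{1}{11490} = -9449 + \frac{1}{11490} = - \frac{108569009}{11490}$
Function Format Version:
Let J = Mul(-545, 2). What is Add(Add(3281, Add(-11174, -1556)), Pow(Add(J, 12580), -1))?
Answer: Rational(-108569009, 11490) ≈ -9449.0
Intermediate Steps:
J = -1090
Add(Add(3281, Add(-11174, -1556)), Pow(Add(J, 12580), -1)) = Add(Add(3281, Add(-11174, -1556)), Pow(Add(-1090, 12580), -1)) = Add(Add(3281, -12730), Pow(11490, -1)) = Add(-9449, Rational(1, 11490)) = Rational(-108569009, 11490)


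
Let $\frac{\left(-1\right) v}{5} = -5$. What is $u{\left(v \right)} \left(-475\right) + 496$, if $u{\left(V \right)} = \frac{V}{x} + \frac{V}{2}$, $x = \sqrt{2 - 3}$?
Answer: $- \frac{10883}{2} + 11875 i \approx -5441.5 + 11875.0 i$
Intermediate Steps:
$v = 25$ ($v = \left(-5\right) \left(-5\right) = 25$)
$x = i$ ($x = \sqrt{-1} = i \approx 1.0 i$)
$u{\left(V \right)} = \frac{V}{2} - i V$ ($u{\left(V \right)} = \frac{V}{i} + \frac{V}{2} = V \left(- i\right) + V \frac{1}{2} = - i V + \frac{V}{2} = \frac{V}{2} - i V$)
$u{\left(v \right)} \left(-475\right) + 496 = 25 \left(\frac{1}{2} - i\right) \left(-475\right) + 496 = \left(\frac{25}{2} - 25 i\right) \left(-475\right) + 496 = \left(- \frac{11875}{2} + 11875 i\right) + 496 = - \frac{10883}{2} + 11875 i$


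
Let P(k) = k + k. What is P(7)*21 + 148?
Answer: 442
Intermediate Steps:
P(k) = 2*k
P(7)*21 + 148 = (2*7)*21 + 148 = 14*21 + 148 = 294 + 148 = 442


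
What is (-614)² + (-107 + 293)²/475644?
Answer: 14942993335/39637 ≈ 3.7700e+5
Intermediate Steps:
(-614)² + (-107 + 293)²/475644 = 376996 + 186²*(1/475644) = 376996 + 34596*(1/475644) = 376996 + 2883/39637 = 14942993335/39637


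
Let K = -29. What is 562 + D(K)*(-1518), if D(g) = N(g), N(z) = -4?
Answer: 6634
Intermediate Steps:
D(g) = -4
562 + D(K)*(-1518) = 562 - 4*(-1518) = 562 + 6072 = 6634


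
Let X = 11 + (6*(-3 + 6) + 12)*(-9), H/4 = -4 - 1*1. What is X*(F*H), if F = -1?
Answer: -5180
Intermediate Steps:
H = -20 (H = 4*(-4 - 1*1) = 4*(-4 - 1) = 4*(-5) = -20)
X = -259 (X = 11 + (6*3 + 12)*(-9) = 11 + (18 + 12)*(-9) = 11 + 30*(-9) = 11 - 270 = -259)
X*(F*H) = -(-259)*(-20) = -259*20 = -5180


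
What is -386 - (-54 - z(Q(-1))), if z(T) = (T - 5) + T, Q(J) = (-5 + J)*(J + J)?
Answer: -313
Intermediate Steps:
Q(J) = 2*J*(-5 + J) (Q(J) = (-5 + J)*(2*J) = 2*J*(-5 + J))
z(T) = -5 + 2*T (z(T) = (-5 + T) + T = -5 + 2*T)
-386 - (-54 - z(Q(-1))) = -386 - (-54 - (-5 + 2*(2*(-1)*(-5 - 1)))) = -386 - (-54 - (-5 + 2*(2*(-1)*(-6)))) = -386 - (-54 - (-5 + 2*12)) = -386 - (-54 - (-5 + 24)) = -386 - (-54 - 1*19) = -386 - (-54 - 19) = -386 - 1*(-73) = -386 + 73 = -313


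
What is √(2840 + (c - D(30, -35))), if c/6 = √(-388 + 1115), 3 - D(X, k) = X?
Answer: √(2867 + 6*√727) ≈ 55.034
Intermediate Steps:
D(X, k) = 3 - X
c = 6*√727 (c = 6*√(-388 + 1115) = 6*√727 ≈ 161.78)
√(2840 + (c - D(30, -35))) = √(2840 + (6*√727 - (3 - 1*30))) = √(2840 + (6*√727 - (3 - 30))) = √(2840 + (6*√727 - 1*(-27))) = √(2840 + (6*√727 + 27)) = √(2840 + (27 + 6*√727)) = √(2867 + 6*√727)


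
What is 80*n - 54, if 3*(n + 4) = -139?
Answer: -12242/3 ≈ -4080.7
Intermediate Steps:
n = -151/3 (n = -4 + (1/3)*(-139) = -4 - 139/3 = -151/3 ≈ -50.333)
80*n - 54 = 80*(-151/3) - 54 = -12080/3 - 54 = -12242/3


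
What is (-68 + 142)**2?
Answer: 5476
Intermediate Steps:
(-68 + 142)**2 = 74**2 = 5476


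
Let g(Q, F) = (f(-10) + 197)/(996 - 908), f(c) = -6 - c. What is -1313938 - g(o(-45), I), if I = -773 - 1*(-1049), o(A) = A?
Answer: -115626745/88 ≈ -1.3139e+6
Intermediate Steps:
I = 276 (I = -773 + 1049 = 276)
g(Q, F) = 201/88 (g(Q, F) = ((-6 - 1*(-10)) + 197)/(996 - 908) = ((-6 + 10) + 197)/88 = (4 + 197)*(1/88) = 201*(1/88) = 201/88)
-1313938 - g(o(-45), I) = -1313938 - 1*201/88 = -1313938 - 201/88 = -115626745/88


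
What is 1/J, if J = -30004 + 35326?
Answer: 1/5322 ≈ 0.00018790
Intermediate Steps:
J = 5322
1/J = 1/5322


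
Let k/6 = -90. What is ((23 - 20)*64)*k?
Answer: -103680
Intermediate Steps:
k = -540 (k = 6*(-90) = -540)
((23 - 20)*64)*k = ((23 - 20)*64)*(-540) = (3*64)*(-540) = 192*(-540) = -103680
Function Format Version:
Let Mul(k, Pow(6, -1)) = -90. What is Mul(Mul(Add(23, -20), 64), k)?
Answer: -103680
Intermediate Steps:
k = -540 (k = Mul(6, -90) = -540)
Mul(Mul(Add(23, -20), 64), k) = Mul(Mul(Add(23, -20), 64), -540) = Mul(Mul(3, 64), -540) = Mul(192, -540) = -103680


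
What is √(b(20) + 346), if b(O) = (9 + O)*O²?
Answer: √11946 ≈ 109.30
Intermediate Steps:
b(O) = O²*(9 + O)
√(b(20) + 346) = √(20²*(9 + 20) + 346) = √(400*29 + 346) = √(11600 + 346) = √11946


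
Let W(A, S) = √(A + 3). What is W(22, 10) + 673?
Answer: 678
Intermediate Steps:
W(A, S) = √(3 + A)
W(22, 10) + 673 = √(3 + 22) + 673 = √25 + 673 = 5 + 673 = 678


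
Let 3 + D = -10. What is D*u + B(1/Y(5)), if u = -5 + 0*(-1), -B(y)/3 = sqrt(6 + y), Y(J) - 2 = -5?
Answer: 65 - sqrt(51) ≈ 57.859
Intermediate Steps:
Y(J) = -3 (Y(J) = 2 - 5 = -3)
B(y) = -3*sqrt(6 + y)
D = -13 (D = -3 - 10 = -13)
u = -5 (u = -5 + 0 = -5)
D*u + B(1/Y(5)) = -13*(-5) - 3*sqrt(6 + 1/(-3)) = 65 - 3*sqrt(6 - 1/3) = 65 - sqrt(51)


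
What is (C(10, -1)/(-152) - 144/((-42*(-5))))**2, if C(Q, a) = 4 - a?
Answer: 14615329/28302400 ≈ 0.51640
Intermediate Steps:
(C(10, -1)/(-152) - 144/((-42*(-5))))**2 = ((4 - 1*(-1))/(-152) - 144/((-42*(-5))))**2 = ((4 + 1)*(-1/152) - 144/210)**2 = (5*(-1/152) - 144*1/210)**2 = (-5/152 - 24/35)**2 = (-3823/5320)**2 = 14615329/28302400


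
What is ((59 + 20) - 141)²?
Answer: 3844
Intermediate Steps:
((59 + 20) - 141)² = (79 - 141)² = (-62)² = 3844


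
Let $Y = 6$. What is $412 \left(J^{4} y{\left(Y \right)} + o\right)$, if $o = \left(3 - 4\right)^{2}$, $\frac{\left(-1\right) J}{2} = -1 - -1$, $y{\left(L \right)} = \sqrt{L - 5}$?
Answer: $412$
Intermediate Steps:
$y{\left(L \right)} = \sqrt{-5 + L}$
$J = 0$ ($J = - 2 \left(-1 - -1\right) = - 2 \left(-1 + 1\right) = \left(-2\right) 0 = 0$)
$o = 1$ ($o = \left(-1\right)^{2} = 1$)
$412 \left(J^{4} y{\left(Y \right)} + o\right) = 412 \left(0^{4} \sqrt{-5 + 6} + 1\right) = 412 \left(0 \sqrt{1} + 1\right) = 412 \left(0 \cdot 1 + 1\right) = 412 \left(0 + 1\right) = 412 \cdot 1 = 412$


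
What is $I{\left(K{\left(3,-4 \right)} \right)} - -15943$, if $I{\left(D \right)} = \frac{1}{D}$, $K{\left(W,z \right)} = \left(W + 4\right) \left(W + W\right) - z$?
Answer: $\frac{733379}{46} \approx 15943.0$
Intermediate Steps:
$K{\left(W,z \right)} = - z + 2 W \left(4 + W\right)$ ($K{\left(W,z \right)} = \left(4 + W\right) 2 W - z = 2 W \left(4 + W\right) - z = - z + 2 W \left(4 + W\right)$)
$I{\left(K{\left(3,-4 \right)} \right)} - -15943 = \frac{1}{\left(-1\right) \left(-4\right) + 2 \cdot 3^{2} + 8 \cdot 3} - -15943 = \frac{1}{4 + 2 \cdot 9 + 24} + 15943 = \frac{1}{4 + 18 + 24} + 15943 = \frac{1}{46} + 15943 = \frac{733379}{46}$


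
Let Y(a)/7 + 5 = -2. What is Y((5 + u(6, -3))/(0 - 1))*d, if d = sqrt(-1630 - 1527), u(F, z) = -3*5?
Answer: -49*I*sqrt(3157) ≈ -2753.2*I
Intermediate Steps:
u(F, z) = -15
Y(a) = -49 (Y(a) = -35 + 7*(-2) = -35 - 14 = -49)
d = I*sqrt(3157) (d = sqrt(-3157) = I*sqrt(3157) ≈ 56.187*I)
Y((5 + u(6, -3))/(0 - 1))*d = -49*I*sqrt(3157)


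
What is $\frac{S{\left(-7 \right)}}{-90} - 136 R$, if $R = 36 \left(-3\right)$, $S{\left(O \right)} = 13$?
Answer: $\frac{1321907}{90} \approx 14688.0$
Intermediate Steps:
$R = -108$
$\frac{S{\left(-7 \right)}}{-90} - 136 R = \frac{13}{-90} - -14688 = 13 \left(- \frac{1}{90}\right) + 14688 = - \frac{13}{90} + 14688 = \frac{1321907}{90}$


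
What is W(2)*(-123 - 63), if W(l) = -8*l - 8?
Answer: 4464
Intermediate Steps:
W(l) = -8 - 8*l
W(2)*(-123 - 63) = (-8 - 8*2)*(-123 - 63) = (-8 - 16)*(-186) = -24*(-186) = 4464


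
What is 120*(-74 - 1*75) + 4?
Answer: -17876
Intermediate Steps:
120*(-74 - 1*75) + 4 = 120*(-74 - 75) + 4 = 120*(-149) + 4 = -17880 + 4 = -17876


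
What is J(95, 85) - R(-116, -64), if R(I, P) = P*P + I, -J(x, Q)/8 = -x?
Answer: -3220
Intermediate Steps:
J(x, Q) = 8*x (J(x, Q) = -(-8)*x = 8*x)
R(I, P) = I + P² (R(I, P) = P² + I = I + P²)
J(95, 85) - R(-116, -64) = 8*95 - (-116 + (-64)²) = 760 - (-116 + 4096) = 760 - 1*3980 = 760 - 3980 = -3220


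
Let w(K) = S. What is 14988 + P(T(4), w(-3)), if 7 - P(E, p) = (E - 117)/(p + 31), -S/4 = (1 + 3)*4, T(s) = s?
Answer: 494722/33 ≈ 14992.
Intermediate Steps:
S = -64 (S = -4*(1 + 3)*4 = -16*4 = -4*16 = -64)
w(K) = -64
P(E, p) = 7 - (-117 + E)/(31 + p) (P(E, p) = 7 - (E - 117)/(p + 31) = 7 - (-117 + E)/(31 + p))
14988 + P(T(4), w(-3)) = 14988 + (334 - 1*4 + 7*(-64))/(31 - 64) = 14988 + (334 - 4 - 448)/(-33) = 14988 - 1/33*(-118) = 14988 + 118/33 = 494722/33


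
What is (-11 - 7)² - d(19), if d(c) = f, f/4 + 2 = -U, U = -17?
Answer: 264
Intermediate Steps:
f = 60 (f = -8 + 4*(-1*(-17)) = -8 + 4*17 = -8 + 68 = 60)
d(c) = 60
(-11 - 7)² - d(19) = (-11 - 7)² - 1*60 = (-18)² - 60 = 324 - 60 = 264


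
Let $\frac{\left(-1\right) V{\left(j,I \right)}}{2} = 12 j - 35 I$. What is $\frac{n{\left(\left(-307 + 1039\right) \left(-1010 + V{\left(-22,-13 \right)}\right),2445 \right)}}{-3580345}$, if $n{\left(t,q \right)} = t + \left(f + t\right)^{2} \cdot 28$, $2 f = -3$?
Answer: $- \frac{937774099233}{115495} \approx -8.1196 \cdot 10^{6}$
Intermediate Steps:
$f = - \frac{3}{2}$ ($f = \frac{1}{2} \left(-3\right) = - \frac{3}{2} \approx -1.5$)
$V{\left(j,I \right)} = - 24 j + 70 I$ ($V{\left(j,I \right)} = - 2 \left(12 j - 35 I\right) = - 2 \left(- 35 I + 12 j\right) = - 24 j + 70 I$)
$n{\left(t,q \right)} = t + 28 \left(- \frac{3}{2} + t\right)^{2}$ ($n{\left(t,q \right)} = t + \left(- \frac{3}{2} + t\right)^{2} \cdot 28 = t + 28 \left(- \frac{3}{2} + t\right)^{2}$)
$\frac{n{\left(\left(-307 + 1039\right) \left(-1010 + V{\left(-22,-13 \right)}\right),2445 \right)}}{-3580345} = \frac{\left(-307 + 1039\right) \left(-1010 + \left(\left(-24\right) \left(-22\right) + 70 \left(-13\right)\right)\right) + 7 \left(-3 + 2 \left(-307 + 1039\right) \left(-1010 + \left(\left(-24\right) \left(-22\right) + 70 \left(-13\right)\right)\right)\right)^{2}}{-3580345} = \left(732 \left(-1010 + \left(528 - 910\right)\right) + 7 \left(-3 + 2 \cdot 732 \left(-1010 + \left(528 - 910\right)\right)\right)^{2}\right) \left(- \frac{1}{3580345}\right) = \left(732 \left(-1010 - 382\right) + 7 \left(-3 + 2 \cdot 732 \left(-1010 - 382\right)\right)^{2}\right) \left(- \frac{1}{3580345}\right) = \left(732 \left(-1392\right) + 7 \left(-3 + 2 \cdot 732 \left(-1392\right)\right)^{2}\right) \left(- \frac{1}{3580345}\right) = \left(-1018944 + 7 \left(-3 + 2 \left(-1018944\right)\right)^{2}\right) \left(- \frac{1}{3580345}\right) = \left(-1018944 + 7 \left(-3 - 2037888\right)^{2}\right) \left(- \frac{1}{3580345}\right) = \left(-1018944 + 7 \left(-2037891\right)^{2}\right) \left(- \frac{1}{3580345}\right) = \left(-1018944 + 7 \cdot 4152999727881\right) \left(- \frac{1}{3580345}\right) = \left(-1018944 + 29070998095167\right) \left(- \frac{1}{3580345}\right) = 29070997076223 \left(- \frac{1}{3580345}\right) = - \frac{937774099233}{115495}$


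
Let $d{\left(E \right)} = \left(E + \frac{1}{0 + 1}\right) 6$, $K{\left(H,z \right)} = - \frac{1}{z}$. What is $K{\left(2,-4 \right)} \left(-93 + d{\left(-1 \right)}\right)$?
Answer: $- \frac{93}{4} \approx -23.25$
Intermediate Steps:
$d{\left(E \right)} = 6 + 6 E$ ($d{\left(E \right)} = \left(E + 1^{-1}\right) 6 = \left(E + 1\right) 6 = \left(1 + E\right) 6 = 6 + 6 E$)
$K{\left(2,-4 \right)} \left(-93 + d{\left(-1 \right)}\right) = - \frac{1}{-4} \left(-93 + \left(6 + 6 \left(-1\right)\right)\right) = \left(-1\right) \left(- \frac{1}{4}\right) \left(-93 + \left(6 - 6\right)\right) = \frac{-93 + 0}{4} = \frac{1}{4} \left(-93\right) = - \frac{93}{4}$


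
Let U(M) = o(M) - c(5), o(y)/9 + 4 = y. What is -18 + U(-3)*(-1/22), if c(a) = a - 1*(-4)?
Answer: -162/11 ≈ -14.727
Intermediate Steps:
c(a) = 4 + a (c(a) = a + 4 = 4 + a)
o(y) = -36 + 9*y
U(M) = -45 + 9*M (U(M) = (-36 + 9*M) - (4 + 5) = (-36 + 9*M) - 1*9 = (-36 + 9*M) - 9 = -45 + 9*M)
-18 + U(-3)*(-1/22) = -18 + (-45 + 9*(-3))*(-1/22) = -18 + (-45 - 27)*(-1*1/22) = -18 - 72*(-1/22) = -18 + 36/11 = -162/11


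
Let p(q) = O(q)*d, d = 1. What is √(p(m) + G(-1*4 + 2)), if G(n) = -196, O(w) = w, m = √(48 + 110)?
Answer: √(-196 + √158) ≈ 13.544*I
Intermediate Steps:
m = √158 ≈ 12.570
p(q) = q (p(q) = q*1 = q)
√(p(m) + G(-1*4 + 2)) = √(√158 - 196) = √(-196 + √158)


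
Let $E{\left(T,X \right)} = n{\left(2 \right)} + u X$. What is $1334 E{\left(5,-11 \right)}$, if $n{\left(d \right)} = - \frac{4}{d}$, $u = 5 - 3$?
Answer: $-32016$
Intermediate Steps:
$u = 2$
$E{\left(T,X \right)} = -2 + 2 X$ ($E{\left(T,X \right)} = - \frac{4}{2} + 2 X = \left(-4\right) \frac{1}{2} + 2 X = -2 + 2 X$)
$1334 E{\left(5,-11 \right)} = 1334 \left(-2 + 2 \left(-11\right)\right) = 1334 \left(-2 - 22\right) = 1334 \left(-24\right) = -32016$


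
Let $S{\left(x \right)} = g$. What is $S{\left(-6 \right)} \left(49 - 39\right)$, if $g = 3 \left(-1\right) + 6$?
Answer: $30$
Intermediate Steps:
$g = 3$ ($g = -3 + 6 = 3$)
$S{\left(x \right)} = 3$
$S{\left(-6 \right)} \left(49 - 39\right) = 3 \left(49 - 39\right) = 3 \cdot 10 = 30$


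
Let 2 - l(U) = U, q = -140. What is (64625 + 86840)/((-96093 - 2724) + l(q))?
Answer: -30293/19735 ≈ -1.5350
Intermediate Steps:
l(U) = 2 - U
(64625 + 86840)/((-96093 - 2724) + l(q)) = (64625 + 86840)/((-96093 - 2724) + (2 - 1*(-140))) = 151465/(-98817 + (2 + 140)) = 151465/(-98817 + 142) = 151465/(-98675) = 151465*(-1/98675) = -30293/19735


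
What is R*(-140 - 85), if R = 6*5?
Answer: -6750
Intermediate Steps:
R = 30
R*(-140 - 85) = 30*(-140 - 85) = 30*(-225) = -6750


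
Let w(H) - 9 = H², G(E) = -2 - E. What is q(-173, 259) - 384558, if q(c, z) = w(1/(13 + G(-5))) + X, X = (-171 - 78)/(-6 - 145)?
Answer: -14865062249/38656 ≈ -3.8455e+5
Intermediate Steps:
w(H) = 9 + H²
X = 249/151 (X = -249/(-151) = -249*(-1/151) = 249/151 ≈ 1.6490)
q(c, z) = 411799/38656 (q(c, z) = (9 + (1/(13 + (-2 - 1*(-5))))²) + 249/151 = (9 + (1/(13 + (-2 + 5)))²) + 249/151 = (9 + (1/(13 + 3))²) + 249/151 = (9 + (1/16)²) + 249/151 = (9 + 1/256) + 249/151 = 2305/256 + 249/151 = 411799/38656)
q(-173, 259) - 384558 = 411799/38656 - 384558 = -14865062249/38656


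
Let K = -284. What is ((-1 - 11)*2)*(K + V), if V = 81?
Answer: 4872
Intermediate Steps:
((-1 - 11)*2)*(K + V) = ((-1 - 11)*2)*(-284 + 81) = -12*2*(-203) = -24*(-203) = 4872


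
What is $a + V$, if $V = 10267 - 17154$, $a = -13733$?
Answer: $-20620$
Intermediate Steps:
$V = -6887$ ($V = 10267 - 17154 = -6887$)
$a + V = -13733 - 6887 = -20620$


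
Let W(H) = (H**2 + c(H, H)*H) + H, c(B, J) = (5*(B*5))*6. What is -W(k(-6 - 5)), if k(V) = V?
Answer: -18260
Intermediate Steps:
c(B, J) = 150*B (c(B, J) = (5*(5*B))*6 = (25*B)*6 = 150*B)
W(H) = H + 151*H**2 (W(H) = (H**2 + (150*H)*H) + H = (H**2 + 150*H**2) + H = 151*H**2 + H = H + 151*H**2)
-W(k(-6 - 5)) = -(-6 - 5)*(1 + 151*(-6 - 5)) = -(-11)*(1 + 151*(-11)) = -(-11)*(1 - 1661) = -(-11)*(-1660) = -1*18260 = -18260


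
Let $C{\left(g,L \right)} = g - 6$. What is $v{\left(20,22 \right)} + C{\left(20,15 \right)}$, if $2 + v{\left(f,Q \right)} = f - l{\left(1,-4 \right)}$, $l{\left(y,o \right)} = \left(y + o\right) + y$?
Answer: $34$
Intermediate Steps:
$l{\left(y,o \right)} = o + 2 y$ ($l{\left(y,o \right)} = \left(o + y\right) + y = o + 2 y$)
$C{\left(g,L \right)} = -6 + g$ ($C{\left(g,L \right)} = g - 6 = -6 + g$)
$v{\left(f,Q \right)} = f$ ($v{\left(f,Q \right)} = -2 - \left(-4 + 2 - f\right) = -2 + \left(f - \left(-4 + 2\right)\right) = -2 + \left(f - -2\right) = -2 + \left(f + 2\right) = -2 + \left(2 + f\right) = f$)
$v{\left(20,22 \right)} + C{\left(20,15 \right)} = 20 + \left(-6 + 20\right) = 20 + 14 = 34$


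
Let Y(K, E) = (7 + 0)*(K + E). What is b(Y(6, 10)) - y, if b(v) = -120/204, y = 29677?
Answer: -504519/17 ≈ -29678.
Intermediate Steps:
Y(K, E) = 7*E + 7*K (Y(K, E) = 7*(E + K) = 7*E + 7*K)
b(v) = -10/17 (b(v) = -120*1/204 = -10/17)
b(Y(6, 10)) - y = -10/17 - 1*29677 = -10/17 - 29677 = -504519/17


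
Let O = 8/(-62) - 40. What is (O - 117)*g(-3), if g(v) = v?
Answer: 14613/31 ≈ 471.39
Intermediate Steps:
O = -1244/31 (O = 8*(-1/62) - 40 = -4/31 - 40 = -1244/31 ≈ -40.129)
(O - 117)*g(-3) = (-1244/31 - 117)*(-3) = -4871/31*(-3) = 14613/31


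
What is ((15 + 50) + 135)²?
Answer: 40000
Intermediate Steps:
((15 + 50) + 135)² = (65 + 135)² = 200² = 40000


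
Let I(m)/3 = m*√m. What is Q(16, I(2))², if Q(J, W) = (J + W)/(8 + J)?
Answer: 41/72 + √2/3 ≈ 1.0408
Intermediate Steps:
I(m) = 3*m^(3/2) (I(m) = 3*(m*√m) = 3*m^(3/2))
Q(J, W) = (J + W)/(8 + J)
Q(16, I(2))² = ((16 + 3*2^(3/2))/(8 + 16))² = ((16 + 3*(2*√2))/24)² = ((16 + 6*√2)/24)² = (⅔ + √2/4)²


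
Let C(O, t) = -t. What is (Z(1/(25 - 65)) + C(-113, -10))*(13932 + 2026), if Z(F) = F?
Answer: 3183621/20 ≈ 1.5918e+5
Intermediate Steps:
(Z(1/(25 - 65)) + C(-113, -10))*(13932 + 2026) = (1/(25 - 65) - 1*(-10))*(13932 + 2026) = (1/(-40) + 10)*15958 = (-1/40 + 10)*15958 = (399/40)*15958 = 3183621/20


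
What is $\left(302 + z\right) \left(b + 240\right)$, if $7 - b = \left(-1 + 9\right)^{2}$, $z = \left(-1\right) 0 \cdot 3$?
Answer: $55266$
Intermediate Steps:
$z = 0$ ($z = 0 \cdot 3 = 0$)
$b = -57$ ($b = 7 - \left(-1 + 9\right)^{2} = 7 - 8^{2} = 7 - 64 = -57$)
$\left(302 + z\right) \left(b + 240\right) = \left(302 + 0\right) \left(-57 + 240\right) = 302 \cdot 183 = 55266$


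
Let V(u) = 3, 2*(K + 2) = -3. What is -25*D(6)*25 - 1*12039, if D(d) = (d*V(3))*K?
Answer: 27336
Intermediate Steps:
K = -7/2 (K = -2 + (½)*(-3) = -2 - 3/2 = -7/2 ≈ -3.5000)
D(d) = -21*d/2 (D(d) = (d*3)*(-7/2) = (3*d)*(-7/2) = -21*d/2)
-25*D(6)*25 - 1*12039 = -(-525)*6/2*25 - 1*12039 = -25*(-63)*25 - 12039 = 1575*25 - 12039 = 39375 - 12039 = 27336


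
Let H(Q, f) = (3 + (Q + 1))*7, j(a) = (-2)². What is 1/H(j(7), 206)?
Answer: 1/56 ≈ 0.017857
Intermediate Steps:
j(a) = 4
H(Q, f) = 28 + 7*Q (H(Q, f) = (3 + (1 + Q))*7 = (4 + Q)*7 = 28 + 7*Q)
1/H(j(7), 206) = 1/(28 + 7*4) = 1/(28 + 28) = 1/56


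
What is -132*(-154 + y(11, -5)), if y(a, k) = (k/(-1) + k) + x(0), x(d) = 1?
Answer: 20196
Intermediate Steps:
y(a, k) = 1 (y(a, k) = (k/(-1) + k) + 1 = (k*(-1) + k) + 1 = (-k + k) + 1 = 0 + 1 = 1)
-132*(-154 + y(11, -5)) = -132*(-154 + 1) = -132*(-153) = 20196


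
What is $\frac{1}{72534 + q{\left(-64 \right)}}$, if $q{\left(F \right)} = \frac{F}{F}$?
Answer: $\frac{1}{72535} \approx 1.3786 \cdot 10^{-5}$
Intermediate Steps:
$q{\left(F \right)} = 1$
$\frac{1}{72534 + q{\left(-64 \right)}} = \frac{1}{72534 + 1} = \frac{1}{72535}$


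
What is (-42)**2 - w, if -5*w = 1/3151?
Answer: 27791821/15755 ≈ 1764.0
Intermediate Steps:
w = -1/15755 (w = -1/5/3151 = -1/5*1/3151 = -1/15755 ≈ -6.3472e-5)
(-42)**2 - w = (-42)**2 - 1*(-1/15755) = 1764 + 1/15755 = 27791821/15755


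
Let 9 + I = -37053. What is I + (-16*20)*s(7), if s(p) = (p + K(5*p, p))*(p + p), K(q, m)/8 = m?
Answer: -319302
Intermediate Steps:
I = -37062 (I = -9 - 37053 = -37062)
K(q, m) = 8*m
s(p) = 18*p² (s(p) = (p + 8*p)*(p + p) = (9*p)*(2*p) = 18*p²)
I + (-16*20)*s(7) = -37062 + (-16*20)*(18*7²) = -37062 - 5760*49 = -37062 - 320*882 = -37062 - 282240 = -319302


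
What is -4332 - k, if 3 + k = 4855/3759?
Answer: -16277566/3759 ≈ -4330.3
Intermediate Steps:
k = -6422/3759 (k = -3 + 4855/3759 = -6422/3759 ≈ -1.7084)
-4332 - k = -4332 - 1*(-6422/3759) = -4332 + 6422/3759 = -16277566/3759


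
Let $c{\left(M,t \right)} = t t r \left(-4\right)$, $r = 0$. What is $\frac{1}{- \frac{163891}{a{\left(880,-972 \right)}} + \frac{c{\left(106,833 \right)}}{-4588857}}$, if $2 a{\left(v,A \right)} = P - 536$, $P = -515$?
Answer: $\frac{1051}{327782} \approx 0.0032064$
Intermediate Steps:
$c{\left(M,t \right)} = 0$ ($c{\left(M,t \right)} = t t 0 \left(-4\right) = t 0 \left(-4\right) = t 0 = 0$)
$a{\left(v,A \right)} = - \frac{1051}{2}$ ($a{\left(v,A \right)} = \frac{-515 - 536}{2} = \frac{1}{2} \left(-1051\right) = - \frac{1051}{2}$)
$\frac{1}{- \frac{163891}{a{\left(880,-972 \right)}} + \frac{c{\left(106,833 \right)}}{-4588857}} = \frac{1}{- \frac{163891}{- \frac{1051}{2}} + \frac{0}{-4588857}} = \frac{1}{\left(-163891\right) \left(- \frac{2}{1051}\right) + 0 \left(- \frac{1}{4588857}\right)} = \frac{1}{\frac{327782}{1051} + 0} = \frac{1}{\frac{327782}{1051}} = \frac{1051}{327782}$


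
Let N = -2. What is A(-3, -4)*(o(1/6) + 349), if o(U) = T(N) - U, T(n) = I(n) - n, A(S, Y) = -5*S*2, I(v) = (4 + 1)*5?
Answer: 11275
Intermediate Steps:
I(v) = 25 (I(v) = 5*5 = 25)
A(S, Y) = -10*S
T(n) = 25 - n
o(U) = 27 - U (o(U) = (25 - 1*(-2)) - U = (25 + 2) - U = 27 - U)
A(-3, -4)*(o(1/6) + 349) = (-10*(-3))*((27 - 1/6) + 349) = 30*((27 - 1*⅙) + 349) = 30*((27 - ⅙) + 349) = 30*(161/6 + 349) = 30*(2255/6) = 11275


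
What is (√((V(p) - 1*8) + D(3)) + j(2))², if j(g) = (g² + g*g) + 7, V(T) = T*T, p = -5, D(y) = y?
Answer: 245 + 60*√5 ≈ 379.16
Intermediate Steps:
V(T) = T²
j(g) = 7 + 2*g² (j(g) = (g² + g²) + 7 = 2*g² + 7 = 7 + 2*g²)
(√((V(p) - 1*8) + D(3)) + j(2))² = (√(((-5)² - 1*8) + 3) + (7 + 2*2²))² = (√((25 - 8) + 3) + (7 + 2*4))² = (√(17 + 3) + (7 + 8))² = (√20 + 15)² = (2*√5 + 15)² = (15 + 2*√5)²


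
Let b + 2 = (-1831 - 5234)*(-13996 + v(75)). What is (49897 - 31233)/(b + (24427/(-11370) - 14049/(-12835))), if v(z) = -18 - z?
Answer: 544742248560/2905217525519887 ≈ 0.00018750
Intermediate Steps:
b = 99538783 (b = -2 + (-1831 - 5234)*(-13996 + (-18 - 1*75)) = -2 - 7065*(-13996 + (-18 - 75)) = -2 - 7065*(-13996 - 93) = -2 - 7065*(-14089) = -2 + 99538785 = 99538783)
(49897 - 31233)/(b + (24427/(-11370) - 14049/(-12835))) = (49897 - 31233)/(99538783 + (24427/(-11370) - 14049/(-12835))) = 18664/(99538783 + (24427*(-1/11370) - 14049*(-1/12835))) = 18664/(99538783 + (-24427/11370 + 14049/12835)) = 18664/(99538783 - 30756683/29186790) = 18664/(2905217525519887/29186790) = 18664*(29186790/2905217525519887) = 544742248560/2905217525519887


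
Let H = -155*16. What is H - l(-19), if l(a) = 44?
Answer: -2524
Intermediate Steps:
H = -2480
H - l(-19) = -2480 - 1*44 = -2480 - 44 = -2524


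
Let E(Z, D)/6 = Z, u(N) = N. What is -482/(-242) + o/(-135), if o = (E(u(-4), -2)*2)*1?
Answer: 12781/5445 ≈ 2.3473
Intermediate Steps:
E(Z, D) = 6*Z
o = -48 (o = ((6*(-4))*2)*1 = -24*2*1 = -48*1 = -48)
-482/(-242) + o/(-135) = -482/(-242) - 48/(-135) = -482*(-1/242) - 48*(-1/135) = 241/121 + 16/45 = 12781/5445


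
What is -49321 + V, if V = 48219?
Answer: -1102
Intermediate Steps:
-49321 + V = -49321 + 48219 = -1102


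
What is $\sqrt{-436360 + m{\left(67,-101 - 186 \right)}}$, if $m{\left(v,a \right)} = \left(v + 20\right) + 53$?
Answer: $2 i \sqrt{109055} \approx 660.47 i$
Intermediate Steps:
$m{\left(v,a \right)} = 73 + v$ ($m{\left(v,a \right)} = \left(20 + v\right) + 53 = 73 + v$)
$\sqrt{-436360 + m{\left(67,-101 - 186 \right)}} = \sqrt{-436360 + \left(73 + 67\right)} = \sqrt{-436360 + 140} = \sqrt{-436220} = 2 i \sqrt{109055}$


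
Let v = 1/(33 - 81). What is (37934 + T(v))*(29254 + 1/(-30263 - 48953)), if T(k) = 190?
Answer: 22086995129253/19804 ≈ 1.1153e+9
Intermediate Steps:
v = -1/48 (v = 1/(-48) = -1/48 ≈ -0.020833)
(37934 + T(v))*(29254 + 1/(-30263 - 48953)) = (37934 + 190)*(29254 + 1/(-30263 - 48953)) = 38124*(29254 + 1/(-79216)) = 38124*(29254 - 1/79216) = 38124*(2317384863/79216) = 22086995129253/19804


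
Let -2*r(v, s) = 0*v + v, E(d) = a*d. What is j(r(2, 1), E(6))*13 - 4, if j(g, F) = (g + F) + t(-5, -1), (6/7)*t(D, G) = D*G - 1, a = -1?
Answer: -103/3 ≈ -34.333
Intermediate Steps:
t(D, G) = -7/6 + 7*D*G/6 (t(D, G) = 7*(D*G - 1)/6 = 7*(-1 + D*G)/6 = -7/6 + 7*D*G/6)
E(d) = -d
r(v, s) = -v/2 (r(v, s) = -(0*v + v)/2 = -(0 + v)/2 = -v/2)
j(g, F) = 14/3 + F + g (j(g, F) = (g + F) + (-7/6 + (7/6)*(-5)*(-1)) = (F + g) + (-7/6 + 35/6) = (F + g) + 14/3 = 14/3 + F + g)
j(r(2, 1), E(6))*13 - 4 = (14/3 - 1*6 - 1/2*2)*13 - 4 = (14/3 - 6 - 1)*13 - 4 = -7/3*13 - 4 = -91/3 - 4 = -103/3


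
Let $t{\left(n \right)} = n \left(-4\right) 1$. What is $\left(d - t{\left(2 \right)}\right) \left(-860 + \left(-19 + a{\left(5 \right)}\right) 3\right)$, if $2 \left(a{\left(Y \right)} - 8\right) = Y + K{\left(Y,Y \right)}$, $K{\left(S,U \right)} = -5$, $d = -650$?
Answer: $573306$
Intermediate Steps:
$t{\left(n \right)} = - 4 n$ ($t{\left(n \right)} = - 4 n 1 = - 4 n$)
$a{\left(Y \right)} = \frac{11}{2} + \frac{Y}{2}$ ($a{\left(Y \right)} = 8 + \frac{Y - 5}{2} = 8 + \frac{-5 + Y}{2} = 8 + \left(- \frac{5}{2} + \frac{Y}{2}\right) = \frac{11}{2} + \frac{Y}{2}$)
$\left(d - t{\left(2 \right)}\right) \left(-860 + \left(-19 + a{\left(5 \right)}\right) 3\right) = \left(-650 - \left(-4\right) 2\right) \left(-860 + \left(-19 + \left(\frac{11}{2} + \frac{1}{2} \cdot 5\right)\right) 3\right) = \left(-650 - -8\right) \left(-860 + \left(-19 + \left(\frac{11}{2} + \frac{5}{2}\right)\right) 3\right) = \left(-650 + 8\right) \left(-860 + \left(-19 + 8\right) 3\right) = - 642 \left(-860 - 33\right) = \left(-642\right) \left(-893\right) = 573306$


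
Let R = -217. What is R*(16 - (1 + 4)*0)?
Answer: -3472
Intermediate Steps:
R*(16 - (1 + 4)*0) = -217*(16 - (1 + 4)*0) = -217*(16 - 5*0) = -217*(16 - 1*0) = -217*(16 + 0) = -217*16 = -3472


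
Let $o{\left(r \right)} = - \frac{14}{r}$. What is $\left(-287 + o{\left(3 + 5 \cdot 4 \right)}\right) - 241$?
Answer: $- \frac{12158}{23} \approx -528.61$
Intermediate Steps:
$\left(-287 + o{\left(3 + 5 \cdot 4 \right)}\right) - 241 = \left(-287 - \frac{14}{3 + 5 \cdot 4}\right) - 241 = \left(-287 - \frac{14}{3 + 20}\right) - 241 = \left(-287 - \frac{14}{23}\right) - 241 = - \frac{6615}{23} - 241 = - \frac{12158}{23}$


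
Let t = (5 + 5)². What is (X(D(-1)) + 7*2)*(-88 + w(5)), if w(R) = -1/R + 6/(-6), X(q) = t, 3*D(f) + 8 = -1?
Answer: -50844/5 ≈ -10169.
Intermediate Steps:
D(f) = -3 (D(f) = -8/3 + (⅓)*(-1) = -8/3 - ⅓ = -3)
t = 100 (t = 10² = 100)
X(q) = 100
w(R) = -1 - 1/R (w(R) = -1/R + 6*(-⅙) = -1/R - 1 = -1 - 1/R)
(X(D(-1)) + 7*2)*(-88 + w(5)) = (100 + 7*2)*(-88 + (-1 - 1*5)/5) = (100 + 14)*(-88 + (-1 - 5)/5) = 114*(-88 + (⅕)*(-6)) = 114*(-88 - 6/5) = 114*(-446/5) = -50844/5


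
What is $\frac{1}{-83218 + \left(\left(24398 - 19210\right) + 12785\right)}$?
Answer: $- \frac{1}{65245} \approx -1.5327 \cdot 10^{-5}$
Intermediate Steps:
$\frac{1}{-83218 + \left(\left(24398 - 19210\right) + 12785\right)} = \frac{1}{-83218 + \left(5188 + 12785\right)} = \frac{1}{-83218 + 17973} = \frac{1}{-65245} = - \frac{1}{65245}$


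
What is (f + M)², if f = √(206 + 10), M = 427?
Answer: 182545 + 5124*√6 ≈ 1.9510e+5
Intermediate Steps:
f = 6*√6 (f = √216 = 6*√6 ≈ 14.697)
(f + M)² = (6*√6 + 427)² = (427 + 6*√6)²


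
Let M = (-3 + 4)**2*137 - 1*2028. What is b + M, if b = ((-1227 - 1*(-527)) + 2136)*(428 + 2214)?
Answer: 3792021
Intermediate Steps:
b = 3793912 (b = ((-1227 + 527) + 2136)*2642 = (-700 + 2136)*2642 = 1436*2642 = 3793912)
M = -1891 (M = 1**2*137 - 2028 = 1*137 - 2028 = 137 - 2028 = -1891)
b + M = 3793912 - 1891 = 3792021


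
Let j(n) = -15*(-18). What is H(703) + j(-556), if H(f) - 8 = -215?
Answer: 63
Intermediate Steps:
j(n) = 270
H(f) = -207 (H(f) = 8 - 215 = -207)
H(703) + j(-556) = -207 + 270 = 63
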